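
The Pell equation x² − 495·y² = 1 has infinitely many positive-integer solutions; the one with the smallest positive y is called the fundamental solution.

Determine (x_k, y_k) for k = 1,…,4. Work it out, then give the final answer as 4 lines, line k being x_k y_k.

√495 = [22; 4,44, …], period ℓ=2 (even) → k=1
step 0: (22, 1)  from 22·(1,0) + (0,1)
step 1: (89, 4)  from 4·(22,1) + (1,0)
(x₁, y₁) = (89, 4);  89² − 495·4² = 1 ✓
(x_2, y_2) = (89·89 + 495·4·4, 89·4 + 4·89) = (15841, 712)
(x_3, y_3) = (89·15841 + 495·4·712, 89·712 + 4·15841) = (2819609, 126732)
(x_4, y_4) = (89·2819609 + 495·4·126732, 89·126732 + 4·2819609) = (501874561, 22557584)

89 4
15841 712
2819609 126732
501874561 22557584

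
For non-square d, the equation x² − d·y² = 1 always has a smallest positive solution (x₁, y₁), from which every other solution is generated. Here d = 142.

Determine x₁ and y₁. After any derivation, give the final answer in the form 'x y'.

143 12

√142 = [11; 1,10,1,22, …], period ℓ=4 (even) → k=3
step 0: (11, 1)  from 11·(1,0) + (0,1)
…
step 2: (131, 11)  from 10·(12,1) + (11,1)
step 3: (143, 12)  from 1·(131,11) + (12,1)
→ (143, 12).  Check: 143²=20449, 142·12²=20448, difference 1.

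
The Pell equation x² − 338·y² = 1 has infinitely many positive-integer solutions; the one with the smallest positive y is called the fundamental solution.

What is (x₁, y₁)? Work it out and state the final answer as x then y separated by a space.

114243 6214

d=338: √d = [18; 2,1,1,2,36] (ℓ=5, odd), read p_9/q_9
i=0: a=18 ⇒ p=18, q=1
i=1: a=2 ⇒ p=37, q=2
…
i=3: a=1 ⇒ p=92, q=5
i=4: a=2 ⇒ p=239, q=13
…
i=6: a=2 ⇒ p=17631, q=959
…
i=8: a=1 ⇒ p=43958, q=2391
i=9: a=2 ⇒ p=114243, q=6214
fundamental: x₁=114243, y₁=6214  (since 13051463049 − 338·38613796 = 1)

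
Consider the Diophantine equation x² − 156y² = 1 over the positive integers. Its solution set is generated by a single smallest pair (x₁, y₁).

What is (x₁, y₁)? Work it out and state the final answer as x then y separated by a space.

25 2

[12; 2,24] for √156; ℓ=2 ⇒ convergent index 1
a_0=12:  p_0=12·1+0=12,  q_0=12·0+1=1
a_1=2:  p_1=2·12+1=25,  q_1=2·1+0=2
fundamental: x₁=25, y₁=2  (since 625 − 156·4 = 1)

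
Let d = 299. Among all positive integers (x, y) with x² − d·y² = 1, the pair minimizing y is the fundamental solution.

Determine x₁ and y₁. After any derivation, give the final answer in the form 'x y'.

415 24

d=299: √d = [17; 3,2,3,34] (ℓ=4, even), read p_3/q_3
i=0: a=17 ⇒ p=17, q=1
…
i=2: a=2 ⇒ p=121, q=7
i=3: a=3 ⇒ p=415, q=24
(x₁, y₁) = (415, 24);  415² − 299·24² = 1 ✓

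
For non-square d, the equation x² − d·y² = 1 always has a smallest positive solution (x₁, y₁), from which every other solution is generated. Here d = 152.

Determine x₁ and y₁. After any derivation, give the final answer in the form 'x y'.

√152 → a₀=12, period (3,24); ℓ=2 even so k=1
k=0  a_k=12  p_k/q_k = 12/1
k=1  a_k=3  p_k/q_k = 37/3
→ (37, 3).  Check: 37²=1369, 152·3²=1368, difference 1.

37 3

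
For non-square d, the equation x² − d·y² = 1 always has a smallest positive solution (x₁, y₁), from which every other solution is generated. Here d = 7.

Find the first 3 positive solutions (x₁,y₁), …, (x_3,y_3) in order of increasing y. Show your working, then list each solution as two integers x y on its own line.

8 3
127 48
2024 765

d=7: √d = [2; 1,1,1,4] (ℓ=4, even), read p_3/q_3
i=0: a=2 ⇒ p=2, q=1
…
i=2: a=1 ⇒ p=5, q=2
i=3: a=1 ⇒ p=8, q=3
fundamental: x₁=8, y₁=3  (since 64 − 7·9 = 1)
(x_2, y_2) = (8·8 + 7·3·3, 8·3 + 3·8) = (127, 48)
(x_3, y_3) = (8·127 + 7·3·48, 8·48 + 3·127) = (2024, 765)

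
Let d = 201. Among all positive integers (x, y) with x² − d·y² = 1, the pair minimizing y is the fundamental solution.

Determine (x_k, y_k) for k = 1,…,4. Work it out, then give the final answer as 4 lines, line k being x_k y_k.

515095 36332
530645718049 37428863080
546665912276384215 38558840456348868
563169756167477608732801 39722931849688611461840

[14; 5,1,1,1,2,…,1,5,28] for √201; ℓ=14 ⇒ convergent index 13
step 0: (14, 1)  from 14·(1,0) + (0,1)
…
step 8: (8549, 603)  from 1·(7670,541) + (879,62)
…
step 12: (91402, 6447)  from 1·(58085,4097) + (33317,2350)
step 13: (515095, 36332)  from 5·(91402,6447) + (58085,4097)
→ (515095, 36332).  Check: 515095²=265322859025, 201·36332²=265322859024, difference 1.
k=2:  x_2 = 515095·515095+201·36332·36332 = 530645718049,  y_2 = 515095·36332+36332·515095 = 37428863080
k=3:  x_3 = 515095·530645718049+201·36332·37428863080 = 546665912276384215,  y_3 = 515095·37428863080+36332·530645718049 = 38558840456348868
k=4:  x_4 = 515095·546665912276384215+201·36332·38558840456348868 = 563169756167477608732801,  y_4 = 515095·38558840456348868+36332·546665912276384215 = 39722931849688611461840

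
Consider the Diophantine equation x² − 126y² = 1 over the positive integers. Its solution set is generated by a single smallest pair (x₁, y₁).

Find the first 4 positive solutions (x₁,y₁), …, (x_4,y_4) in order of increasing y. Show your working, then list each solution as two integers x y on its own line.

√126 = [11; 4,2,4,22, …], period ℓ=4 (even) → k=3
k=0  a_k=11  p_k/q_k = 11/1
…
k=2  a_k=2  p_k/q_k = 101/9
k=3  a_k=4  p_k/q_k = 449/40
fundamental: x₁=449, y₁=40  (since 201601 − 126·1600 = 1)
(x_2, y_2) = (449·449 + 126·40·40, 449·40 + 40·449) = (403201, 35920)
(x_3, y_3) = (449·403201 + 126·40·35920, 449·35920 + 40·403201) = (362074049, 32256120)
(x_4, y_4) = (449·362074049 + 126·40·32256120, 449·32256120 + 40·362074049) = (325142092801, 28965959840)

449 40
403201 35920
362074049 32256120
325142092801 28965959840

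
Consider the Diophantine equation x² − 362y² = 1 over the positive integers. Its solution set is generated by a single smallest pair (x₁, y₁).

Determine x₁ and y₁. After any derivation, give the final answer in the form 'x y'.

[19; 38] for √362; ℓ=1 ⇒ convergent index 1
a_0=19:  p_0=19·1+0=19,  q_0=19·0+1=1
a_1=38:  p_1=38·19+1=723,  q_1=38·1+0=38
→ (723, 38).  Check: 723²=522729, 362·38²=522728, difference 1.

723 38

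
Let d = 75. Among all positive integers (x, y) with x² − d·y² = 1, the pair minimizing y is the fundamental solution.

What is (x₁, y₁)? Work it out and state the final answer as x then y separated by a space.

[8; 1,1,1,16] for √75; ℓ=4 ⇒ convergent index 3
a_0=8:  p_0=8·1+0=8,  q_0=8·0+1=1
a_1=1:  p_1=1·8+1=9,  q_1=1·1+0=1
a_2=1:  p_2=1·9+8=17,  q_2=1·1+1=2
a_3=1:  p_3=1·17+9=26,  q_3=1·2+1=3
→ (26, 3).  Check: 26²=676, 75·3²=675, difference 1.

26 3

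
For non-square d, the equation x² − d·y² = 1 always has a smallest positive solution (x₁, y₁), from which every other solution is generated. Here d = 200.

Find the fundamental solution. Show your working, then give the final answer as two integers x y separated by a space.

[14; 7,28] for √200; ℓ=2 ⇒ convergent index 1
a_0=14:  p_0=14·1+0=14,  q_0=14·0+1=1
a_1=7:  p_1=7·14+1=99,  q_1=7·1+0=7
→ (99, 7).  Check: 99²=9801, 200·7²=9800, difference 1.

99 7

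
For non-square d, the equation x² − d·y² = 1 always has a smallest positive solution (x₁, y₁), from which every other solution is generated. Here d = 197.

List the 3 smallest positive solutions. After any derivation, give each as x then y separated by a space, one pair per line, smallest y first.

√197 = [14; 28, …], period ℓ=1 (odd) → k=1
a_0=14:  p_0=14·1+0=14,  q_0=14·0+1=1
a_1=28:  p_1=28·14+1=393,  q_1=28·1+0=28
fundamental: x₁=393, y₁=28  (since 154449 − 197·784 = 1)
(x_2, y_2) = (393·393 + 197·28·28, 393·28 + 28·393) = (308897, 22008)
(x_3, y_3) = (393·308897 + 197·28·22008, 393·22008 + 28·308897) = (242792649, 17298260)

393 28
308897 22008
242792649 17298260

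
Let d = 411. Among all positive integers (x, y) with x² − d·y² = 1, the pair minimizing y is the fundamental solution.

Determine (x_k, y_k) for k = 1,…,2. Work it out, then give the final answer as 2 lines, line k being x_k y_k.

49730 2453
4946145799 243975380

√411 = [20; 3,1,1,1,19,1,1,1,3,40, …], period ℓ=10 (even) → k=9
k=0  a_k=20  p_k/q_k = 20/1
…
k=4  a_k=1  p_k/q_k = 223/11
k=5  a_k=19  p_k/q_k = 4379/216
k=6  a_k=1  p_k/q_k = 4602/227
k=7  a_k=1  p_k/q_k = 8981/443
k=8  a_k=1  p_k/q_k = 13583/670
k=9  a_k=3  p_k/q_k = 49730/2453
→ (49730, 2453).  Check: 49730²=2473072900, 411·2453²=2473072899, difference 1.
n=2: (49730,2453)∘(49730,2453) = (49730·49730+411·2453·2453, 49730·2453+2453·49730) = (4946145799,243975380)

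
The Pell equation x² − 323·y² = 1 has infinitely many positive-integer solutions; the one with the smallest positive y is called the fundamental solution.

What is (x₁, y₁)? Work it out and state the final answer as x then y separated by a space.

√323 → a₀=17, period (1,34); ℓ=2 even so k=1
k=0  a_k=17  p_k/q_k = 17/1
k=1  a_k=1  p_k/q_k = 18/1
fundamental: x₁=18, y₁=1  (since 324 − 323·1 = 1)

18 1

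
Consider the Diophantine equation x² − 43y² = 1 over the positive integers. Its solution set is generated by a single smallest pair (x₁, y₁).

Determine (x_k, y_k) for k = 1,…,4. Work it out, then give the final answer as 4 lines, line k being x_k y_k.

√43 → a₀=6, period (1,1,3,1,5,1,3,1,1,12); ℓ=10 even so k=9
a_0=6:  p_0=6·1+0=6,  q_0=6·0+1=1
…
a_3=3:  p_3=3·13+7=46,  q_3=3·2+1=7
a_4=1:  p_4=1·46+13=59,  q_4=1·7+2=9
a_5=5:  p_5=5·59+46=341,  q_5=5·9+7=52
…
a_8=1:  p_8=1·1541+400=1941,  q_8=1·235+61=296
a_9=1:  p_9=1·1941+1541=3482,  q_9=1·296+235=531
→ (3482, 531).  Check: 3482²=12124324, 43·531²=12124323, difference 1.
n=2: (3482,531)∘(3482,531) = (3482·3482+43·531·531, 3482·531+531·3482) = (24248647,3697884)
n=3: (24248647,3697884)∘(3482,531) = (3482·24248647+43·531·3697884, 3482·3697884+531·24248647) = (168867574226,25752063645)
n=4: (168867574226,25752063645)∘(3482,531) = (3482·168867574226+43·531·25752063645, 3482·25752063645+531·168867574226) = (1175993762661217,179337367525896)

3482 531
24248647 3697884
168867574226 25752063645
1175993762661217 179337367525896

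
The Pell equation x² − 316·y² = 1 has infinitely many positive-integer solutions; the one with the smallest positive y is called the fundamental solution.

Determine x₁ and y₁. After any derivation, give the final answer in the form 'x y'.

12799 720

[17; 1,3,2,8,2,3,1,34] for √316; ℓ=8 ⇒ convergent index 7
i=0: a=17 ⇒ p=17, q=1
i=1: a=1 ⇒ p=18, q=1
…
i=3: a=2 ⇒ p=160, q=9
i=4: a=8 ⇒ p=1351, q=76
i=5: a=2 ⇒ p=2862, q=161
i=6: a=3 ⇒ p=9937, q=559
i=7: a=1 ⇒ p=12799, q=720
(x₁, y₁) = (12799, 720);  12799² − 316·720² = 1 ✓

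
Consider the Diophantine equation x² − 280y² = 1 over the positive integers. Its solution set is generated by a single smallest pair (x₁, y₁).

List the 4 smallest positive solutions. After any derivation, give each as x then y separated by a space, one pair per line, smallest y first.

[16; 1,2,1,2,1,32] for √280; ℓ=6 ⇒ convergent index 5
i=0: a=16 ⇒ p=16, q=1
i=1: a=1 ⇒ p=17, q=1
…
i=4: a=2 ⇒ p=184, q=11
i=5: a=1 ⇒ p=251, q=15
→ (251, 15).  Check: 251²=63001, 280·15²=63000, difference 1.
n=2: (251,15)∘(251,15) = (251·251+280·15·15, 251·15+15·251) = (126001,7530)
n=3: (126001,7530)∘(251,15) = (251·126001+280·15·7530, 251·7530+15·126001) = (63252251,3780045)
n=4: (63252251,3780045)∘(251,15) = (251·63252251+280·15·3780045, 251·3780045+15·63252251) = (31752504001,1897575060)

251 15
126001 7530
63252251 3780045
31752504001 1897575060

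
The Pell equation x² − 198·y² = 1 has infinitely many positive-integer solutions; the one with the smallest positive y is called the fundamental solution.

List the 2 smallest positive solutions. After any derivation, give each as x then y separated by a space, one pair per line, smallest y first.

197 14
77617 5516

√198 = [14; 14,28, …], period ℓ=2 (even) → k=1
a_0=14:  p_0=14·1+0=14,  q_0=14·0+1=1
a_1=14:  p_1=14·14+1=197,  q_1=14·1+0=14
fundamental: x₁=197, y₁=14  (since 38809 − 198·196 = 1)
(197+14√198)^2 = 77617 + 5516√198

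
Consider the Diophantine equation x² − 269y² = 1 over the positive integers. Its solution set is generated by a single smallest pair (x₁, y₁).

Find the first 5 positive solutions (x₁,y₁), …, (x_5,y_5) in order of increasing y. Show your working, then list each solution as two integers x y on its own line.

13449 820
361751201 22056360
9730383791049 593271970460
261727862849884801 15957829439376720
7039956045205817586249 429233695667083044100

√269 = [16; 2,2,32, …], period ℓ=3 (odd) → k=5
step 0: (16, 1)  from 16·(1,0) + (0,1)
step 1: (33, 2)  from 2·(16,1) + (1,0)
…
step 3: (2657, 162)  from 32·(82,5) + (33,2)
step 4: (5396, 329)  from 2·(2657,162) + (82,5)
step 5: (13449, 820)  from 2·(5396,329) + (2657,162)
→ (13449, 820).  Check: 13449²=180875601, 269·820²=180875600, difference 1.
k=2:  x_2 = 13449·13449+269·820·820 = 361751201,  y_2 = 13449·820+820·13449 = 22056360
k=3:  x_3 = 13449·361751201+269·820·22056360 = 9730383791049,  y_3 = 13449·22056360+820·361751201 = 593271970460
k=4:  x_4 = 13449·9730383791049+269·820·593271970460 = 261727862849884801,  y_4 = 13449·593271970460+820·9730383791049 = 15957829439376720
k=5:  x_5 = 13449·261727862849884801+269·820·15957829439376720 = 7039956045205817586249,  y_5 = 13449·15957829439376720+820·261727862849884801 = 429233695667083044100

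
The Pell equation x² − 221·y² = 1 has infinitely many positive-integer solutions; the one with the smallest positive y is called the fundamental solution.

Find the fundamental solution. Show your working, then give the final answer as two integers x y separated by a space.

√221 → a₀=14, period (1,6,2,6,1,28); ℓ=6 even so k=5
step 0: (14, 1)  from 14·(1,0) + (0,1)
step 1: (15, 1)  from 1·(14,1) + (1,0)
…
step 4: (1442, 97)  from 6·(223,15) + (104,7)
step 5: (1665, 112)  from 1·(1442,97) + (223,15)
→ (1665, 112).  Check: 1665²=2772225, 221·112²=2772224, difference 1.

1665 112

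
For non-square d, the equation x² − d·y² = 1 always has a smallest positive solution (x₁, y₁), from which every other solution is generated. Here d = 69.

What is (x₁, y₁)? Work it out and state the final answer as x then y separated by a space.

7775 936

√69 = [8; 3,3,1,4,1,3,3,16, …], period ℓ=8 (even) → k=7
step 0: (8, 1)  from 8·(1,0) + (0,1)
…
step 5: (623, 75)  from 1·(515,62) + (108,13)
step 6: (2384, 287)  from 3·(623,75) + (515,62)
step 7: (7775, 936)  from 3·(2384,287) + (623,75)
fundamental: x₁=7775, y₁=936  (since 60450625 − 69·876096 = 1)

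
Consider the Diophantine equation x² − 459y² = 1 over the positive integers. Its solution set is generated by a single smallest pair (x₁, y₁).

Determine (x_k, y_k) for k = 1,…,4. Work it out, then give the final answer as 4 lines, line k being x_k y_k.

499850 23331
499700044999 23324000700
499550134985000450 23317003499766669
499400269944005249820001 23310008398693414998600

√459 = [21; 2,2,1,4,21,4,1,2,2,42, …], period ℓ=10 (even) → k=9
k=0  a_k=21  p_k/q_k = 21/1
k=1  a_k=2  p_k/q_k = 43/2
…
k=4  a_k=4  p_k/q_k = 707/33
k=5  a_k=21  p_k/q_k = 14997/700
k=6  a_k=4  p_k/q_k = 60695/2833
…
k=8  a_k=2  p_k/q_k = 212079/9899
k=9  a_k=2  p_k/q_k = 499850/23331
(x₁, y₁) = (499850, 23331);  499850² − 459·23331² = 1 ✓
(x_2, y_2) = (499850·499850 + 459·23331·23331, 499850·23331 + 23331·499850) = (499700044999, 23324000700)
(x_3, y_3) = (499850·499700044999 + 459·23331·23324000700, 499850·23324000700 + 23331·499700044999) = (499550134985000450, 23317003499766669)
(x_4, y_4) = (499850·499550134985000450 + 459·23331·23317003499766669, 499850·23317003499766669 + 23331·499550134985000450) = (499400269944005249820001, 23310008398693414998600)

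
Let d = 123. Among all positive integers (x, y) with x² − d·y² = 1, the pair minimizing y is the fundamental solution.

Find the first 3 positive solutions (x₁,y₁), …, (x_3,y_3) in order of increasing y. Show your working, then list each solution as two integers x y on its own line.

d=123: √d = [11; 11,22] (ℓ=2, even), read p_1/q_1
i=0: a=11 ⇒ p=11, q=1
i=1: a=11 ⇒ p=122, q=11
(x₁, y₁) = (122, 11);  122² − 123·11² = 1 ✓
k=2:  x_2 = 122·122+123·11·11 = 29767,  y_2 = 122·11+11·122 = 2684
k=3:  x_3 = 122·29767+123·11·2684 = 7263026,  y_3 = 122·2684+11·29767 = 654885

122 11
29767 2684
7263026 654885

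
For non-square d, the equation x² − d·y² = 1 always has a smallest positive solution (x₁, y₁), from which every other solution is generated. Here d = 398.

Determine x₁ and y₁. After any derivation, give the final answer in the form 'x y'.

d=398: √d = [19; 1,18,1,38] (ℓ=4, even), read p_3/q_3
i=0: a=19 ⇒ p=19, q=1
i=1: a=1 ⇒ p=20, q=1
i=2: a=18 ⇒ p=379, q=19
i=3: a=1 ⇒ p=399, q=20
→ (399, 20).  Check: 399²=159201, 398·20²=159200, difference 1.

399 20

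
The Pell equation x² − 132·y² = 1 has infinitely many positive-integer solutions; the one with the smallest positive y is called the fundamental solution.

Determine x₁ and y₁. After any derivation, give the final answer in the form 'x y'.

23 2

[11; 2,22] for √132; ℓ=2 ⇒ convergent index 1
a_0=11:  p_0=11·1+0=11,  q_0=11·0+1=1
a_1=2:  p_1=2·11+1=23,  q_1=2·1+0=2
→ (23, 2).  Check: 23²=529, 132·2²=528, difference 1.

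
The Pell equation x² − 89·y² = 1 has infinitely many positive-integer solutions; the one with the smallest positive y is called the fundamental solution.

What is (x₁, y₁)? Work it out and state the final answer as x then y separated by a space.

500001 53000

[9; 2,3,3,2,18] for √89; ℓ=5 ⇒ convergent index 9
k=0  a_k=9  p_k/q_k = 9/1
…
k=3  a_k=3  p_k/q_k = 217/23
k=4  a_k=2  p_k/q_k = 500/53
k=5  a_k=18  p_k/q_k = 9217/977
…
k=7  a_k=3  p_k/q_k = 66019/6998
k=8  a_k=3  p_k/q_k = 216991/23001
k=9  a_k=2  p_k/q_k = 500001/53000
→ (500001, 53000).  Check: 500001²=250001000001, 89·53000²=250001000000, difference 1.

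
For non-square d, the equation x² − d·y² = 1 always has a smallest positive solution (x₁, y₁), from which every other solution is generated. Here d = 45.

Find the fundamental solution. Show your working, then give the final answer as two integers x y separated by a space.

d=45: √d = [6; 1,2,2,2,1,12] (ℓ=6, even), read p_5/q_5
step 0: (6, 1)  from 6·(1,0) + (0,1)
…
step 2: (20, 3)  from 2·(7,1) + (6,1)
step 3: (47, 7)  from 2·(20,3) + (7,1)
step 4: (114, 17)  from 2·(47,7) + (20,3)
step 5: (161, 24)  from 1·(114,17) + (47,7)
(x₁, y₁) = (161, 24);  161² − 45·24² = 1 ✓

161 24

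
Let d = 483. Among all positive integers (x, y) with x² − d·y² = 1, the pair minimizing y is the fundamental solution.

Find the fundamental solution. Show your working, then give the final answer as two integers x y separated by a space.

√483 = [21; 1,42, …], period ℓ=2 (even) → k=1
i=0: a=21 ⇒ p=21, q=1
i=1: a=1 ⇒ p=22, q=1
(x₁, y₁) = (22, 1);  22² − 483·1² = 1 ✓

22 1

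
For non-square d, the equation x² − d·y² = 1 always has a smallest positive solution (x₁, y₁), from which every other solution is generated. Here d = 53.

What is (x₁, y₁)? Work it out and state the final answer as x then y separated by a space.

√53 → a₀=7, period (3,1,1,3,14); ℓ=5 odd so k=9
k=0  a_k=7  p_k/q_k = 7/1
k=1  a_k=3  p_k/q_k = 22/3
k=2  a_k=1  p_k/q_k = 29/4
k=3  a_k=1  p_k/q_k = 51/7
…
k=5  a_k=14  p_k/q_k = 2599/357
…
k=7  a_k=1  p_k/q_k = 10578/1453
k=8  a_k=1  p_k/q_k = 18557/2549
k=9  a_k=3  p_k/q_k = 66249/9100
→ (66249, 9100).  Check: 66249²=4388930001, 53·9100²=4388930000, difference 1.

66249 9100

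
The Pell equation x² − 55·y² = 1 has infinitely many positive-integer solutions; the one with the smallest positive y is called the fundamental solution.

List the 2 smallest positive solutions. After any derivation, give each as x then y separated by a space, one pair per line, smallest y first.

89 12
15841 2136

√55 = [7; 2,2,2,14, …], period ℓ=4 (even) → k=3
k=0  a_k=7  p_k/q_k = 7/1
…
k=2  a_k=2  p_k/q_k = 37/5
k=3  a_k=2  p_k/q_k = 89/12
→ (89, 12).  Check: 89²=7921, 55·12²=7920, difference 1.
k=2:  x_2 = 89·89+55·12·12 = 15841,  y_2 = 89·12+12·89 = 2136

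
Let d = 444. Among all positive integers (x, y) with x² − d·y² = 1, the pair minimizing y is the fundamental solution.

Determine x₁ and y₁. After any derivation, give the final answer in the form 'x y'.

√444 = [21; 14,42, …], period ℓ=2 (even) → k=1
k=0  a_k=21  p_k/q_k = 21/1
k=1  a_k=14  p_k/q_k = 295/14
→ (295, 14).  Check: 295²=87025, 444·14²=87024, difference 1.

295 14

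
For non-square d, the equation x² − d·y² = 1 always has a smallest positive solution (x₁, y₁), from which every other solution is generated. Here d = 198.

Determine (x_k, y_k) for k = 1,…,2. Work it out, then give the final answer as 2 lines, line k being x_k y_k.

√198 = [14; 14,28, …], period ℓ=2 (even) → k=1
k=0  a_k=14  p_k/q_k = 14/1
k=1  a_k=14  p_k/q_k = 197/14
(x₁, y₁) = (197, 14);  197² − 198·14² = 1 ✓
(197+14√198)^2 = 77617 + 5516√198

197 14
77617 5516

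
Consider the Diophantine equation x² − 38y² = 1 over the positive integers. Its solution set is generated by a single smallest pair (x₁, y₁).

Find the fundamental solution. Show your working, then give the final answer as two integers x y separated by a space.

√38 → a₀=6, period (6,12); ℓ=2 even so k=1
step 0: (6, 1)  from 6·(1,0) + (0,1)
step 1: (37, 6)  from 6·(6,1) + (1,0)
fundamental: x₁=37, y₁=6  (since 1369 − 38·36 = 1)

37 6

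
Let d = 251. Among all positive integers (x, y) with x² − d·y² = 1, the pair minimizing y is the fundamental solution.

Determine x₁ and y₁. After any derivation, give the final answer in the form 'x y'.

3674890 231957

√251 = [15; 1,5,2,1,2,…,5,1,30, …], period ℓ=14 (even) → k=13
a_0=15:  p_0=15·1+0=15,  q_0=15·0+1=1
a_1=1:  p_1=1·15+1=16,  q_1=1·1+0=1
…
a_3=2:  p_3=2·95+16=206,  q_3=2·6+1=13
…
a_5=2:  p_5=2·301+206=808,  q_5=2·19+13=51
a_6=2:  p_6=2·808+301=1917,  q_6=2·51+19=121
…
a_9=2:  p_9=2·61043+29563=151649,  q_9=2·3853+1866=9572
…
a_12=5:  p_12=5·577033+212692=3097857,  q_12=5·36422+13425=195535
a_13=1:  p_13=1·3097857+577033=3674890,  q_13=1·195535+36422=231957
(x₁, y₁) = (3674890, 231957);  3674890² − 251·231957² = 1 ✓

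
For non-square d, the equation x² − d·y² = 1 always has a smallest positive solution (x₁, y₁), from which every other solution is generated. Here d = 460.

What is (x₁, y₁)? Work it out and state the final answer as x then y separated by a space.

2535751 118230

√460 = [21; 2,4,3,1,2,10,2,1,3,4,2,42, …], period ℓ=12 (even) → k=11
step 0: (21, 1)  from 21·(1,0) + (0,1)
…
step 2: (193, 9)  from 4·(43,2) + (21,1)
step 3: (622, 29)  from 3·(193,9) + (43,2)
step 4: (815, 38)  from 1·(622,29) + (193,9)
step 5: (2252, 105)  from 2·(815,38) + (622,29)
…
step 7: (48922, 2281)  from 2·(23335,1088) + (2252,105)
…
step 10: (1135029, 52921)  from 4·(265693,12388) + (72257,3369)
step 11: (2535751, 118230)  from 2·(1135029,52921) + (265693,12388)
fundamental: x₁=2535751, y₁=118230  (since 6430033134001 − 460·13978332900 = 1)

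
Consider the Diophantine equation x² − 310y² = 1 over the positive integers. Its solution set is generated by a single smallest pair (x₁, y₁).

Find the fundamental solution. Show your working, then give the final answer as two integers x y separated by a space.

848719 48204

√310 → a₀=17, period (1,1,1,1,5,…,1,1,34); ℓ=16 even so k=15
a_0=17:  p_0=17·1+0=17,  q_0=17·0+1=1
a_1=1:  p_1=1·17+1=18,  q_1=1·1+0=1
a_2=1:  p_2=1·18+17=35,  q_2=1·1+1=2
a_3=1:  p_3=1·35+18=53,  q_3=1·2+1=3
a_4=1:  p_4=1·53+35=88,  q_4=1·3+2=5
a_5=5:  p_5=5·88+53=493,  q_5=5·5+3=28
a_6=3:  p_6=3·493+88=1567,  q_6=3·28+5=89
a_7=1:  p_7=1·1567+493=2060,  q_7=1·89+28=117
a_8=2:  p_8=2·2060+1567=5687,  q_8=2·117+89=323
a_9=1:  p_9=1·5687+2060=7747,  q_9=1·323+117=440
…
a_11=5:  p_11=5·28928+7747=152387,  q_11=5·1643+440=8655
…
a_13=1:  p_13=1·181315+152387=333702,  q_13=1·10298+8655=18953
a_14=1:  p_14=1·333702+181315=515017,  q_14=1·18953+10298=29251
a_15=1:  p_15=1·515017+333702=848719,  q_15=1·29251+18953=48204
fundamental: x₁=848719, y₁=48204  (since 720323940961 − 310·2323625616 = 1)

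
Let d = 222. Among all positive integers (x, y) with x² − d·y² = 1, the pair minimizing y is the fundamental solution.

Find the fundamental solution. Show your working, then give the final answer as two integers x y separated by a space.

149 10

[14; 1,8,1,28] for √222; ℓ=4 ⇒ convergent index 3
a_0=14:  p_0=14·1+0=14,  q_0=14·0+1=1
a_1=1:  p_1=1·14+1=15,  q_1=1·1+0=1
a_2=8:  p_2=8·15+14=134,  q_2=8·1+1=9
a_3=1:  p_3=1·134+15=149,  q_3=1·9+1=10
fundamental: x₁=149, y₁=10  (since 22201 − 222·100 = 1)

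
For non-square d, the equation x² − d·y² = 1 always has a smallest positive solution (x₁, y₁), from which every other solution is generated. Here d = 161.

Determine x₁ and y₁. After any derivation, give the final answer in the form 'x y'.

d=161: √d = [12; 1,2,4,1,2,1,4,2,1,24] (ℓ=10, even), read p_9/q_9
i=0: a=12 ⇒ p=12, q=1
…
i=2: a=2 ⇒ p=38, q=3
i=3: a=4 ⇒ p=165, q=13
…
i=7: a=4 ⇒ p=3667, q=289
i=8: a=2 ⇒ p=8108, q=639
i=9: a=1 ⇒ p=11775, q=928
fundamental: x₁=11775, y₁=928  (since 138650625 − 161·861184 = 1)

11775 928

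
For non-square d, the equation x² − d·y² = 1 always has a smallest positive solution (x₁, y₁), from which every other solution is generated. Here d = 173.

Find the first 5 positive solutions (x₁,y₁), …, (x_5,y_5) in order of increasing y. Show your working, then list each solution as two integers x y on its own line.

2499849 190060
12498490045601 950242601880
62488675684008728649 4750926036134042180
312424506839974574118902401 23753195401006348176659760
1562028181998744709597444087746249 118758803540015886040113314710300

√173 → a₀=13, period (6,1,1,6,26); ℓ=5 odd so k=9
k=0  a_k=13  p_k/q_k = 13/1
…
k=2  a_k=1  p_k/q_k = 92/7
k=3  a_k=1  p_k/q_k = 171/13
…
k=5  a_k=26  p_k/q_k = 29239/2223
…
k=7  a_k=1  p_k/q_k = 205791/15646
k=8  a_k=1  p_k/q_k = 382343/29069
k=9  a_k=6  p_k/q_k = 2499849/190060
fundamental: x₁=2499849, y₁=190060  (since 6249245022801 − 173·36122803600 = 1)
(2499849+190060√173)^2 = 12498490045601 + 950242601880√173
(2499849+190060√173)^3 = 62488675684008728649 + 4750926036134042180√173
(2499849+190060√173)^4 = 312424506839974574118902401 + 23753195401006348176659760√173
(2499849+190060√173)^5 = 1562028181998744709597444087746249 + 118758803540015886040113314710300√173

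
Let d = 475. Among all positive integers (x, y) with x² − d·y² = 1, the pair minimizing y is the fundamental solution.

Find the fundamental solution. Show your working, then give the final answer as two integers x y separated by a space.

[21; 1,3,1,6,2,6,1,3,1,42] for √475; ℓ=10 ⇒ convergent index 9
i=0: a=21 ⇒ p=21, q=1
i=1: a=1 ⇒ p=22, q=1
…
i=4: a=6 ⇒ p=741, q=34
i=5: a=2 ⇒ p=1591, q=73
…
i=7: a=1 ⇒ p=11878, q=545
i=8: a=3 ⇒ p=45921, q=2107
i=9: a=1 ⇒ p=57799, q=2652
(x₁, y₁) = (57799, 2652);  57799² − 475·2652² = 1 ✓

57799 2652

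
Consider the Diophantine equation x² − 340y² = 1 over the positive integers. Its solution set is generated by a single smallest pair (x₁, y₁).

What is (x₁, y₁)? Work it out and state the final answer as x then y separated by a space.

[18; 2,3,1,1,1,…,3,2,36] for √340; ℓ=14 ⇒ convergent index 13
a_0=18:  p_0=18·1+0=18,  q_0=18·0+1=1
…
a_5=1:  p_5=1·295+166=461,  q_5=1·16+9=25
a_6=1:  p_6=1·461+295=756,  q_6=1·25+16=41
…
a_9=1:  p_9=1·7265+6509=13774,  q_9=1·394+353=747
…
a_12=3:  p_12=3·34813+21039=125478,  q_12=3·1888+1141=6805
a_13=2:  p_13=2·125478+34813=285769,  q_13=2·6805+1888=15498
fundamental: x₁=285769, y₁=15498  (since 81663921361 − 340·240188004 = 1)

285769 15498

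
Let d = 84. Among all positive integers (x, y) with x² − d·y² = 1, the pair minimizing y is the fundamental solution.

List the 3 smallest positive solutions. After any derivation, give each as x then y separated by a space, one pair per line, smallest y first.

[9; 6,18] for √84; ℓ=2 ⇒ convergent index 1
a_0=9:  p_0=9·1+0=9,  q_0=9·0+1=1
a_1=6:  p_1=6·9+1=55,  q_1=6·1+0=6
fundamental: x₁=55, y₁=6  (since 3025 − 84·36 = 1)
n=2: (55,6)∘(55,6) = (55·55+84·6·6, 55·6+6·55) = (6049,660)
n=3: (6049,660)∘(55,6) = (55·6049+84·6·660, 55·660+6·6049) = (665335,72594)

55 6
6049 660
665335 72594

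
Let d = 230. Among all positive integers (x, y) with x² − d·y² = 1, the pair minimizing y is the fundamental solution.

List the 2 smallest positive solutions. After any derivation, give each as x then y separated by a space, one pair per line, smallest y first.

91 6
16561 1092

√230 → a₀=15, period (6,30); ℓ=2 even so k=1
k=0  a_k=15  p_k/q_k = 15/1
k=1  a_k=6  p_k/q_k = 91/6
→ (91, 6).  Check: 91²=8281, 230·6²=8280, difference 1.
k=2:  x_2 = 91·91+230·6·6 = 16561,  y_2 = 91·6+6·91 = 1092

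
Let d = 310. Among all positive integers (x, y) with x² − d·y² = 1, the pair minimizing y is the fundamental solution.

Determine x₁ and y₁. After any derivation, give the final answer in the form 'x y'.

848719 48204

d=310: √d = [17; 1,1,1,1,5,…,1,1,34] (ℓ=16, even), read p_15/q_15
step 0: (17, 1)  from 17·(1,0) + (0,1)
…
step 6: (1567, 89)  from 3·(493,28) + (88,5)
…
step 9: (7747, 440)  from 1·(5687,323) + (2060,117)
step 10: (28928, 1643)  from 3·(7747,440) + (5687,323)
step 11: (152387, 8655)  from 5·(28928,1643) + (7747,440)
step 12: (181315, 10298)  from 1·(152387,8655) + (28928,1643)
step 13: (333702, 18953)  from 1·(181315,10298) + (152387,8655)
step 14: (515017, 29251)  from 1·(333702,18953) + (181315,10298)
step 15: (848719, 48204)  from 1·(515017,29251) + (333702,18953)
(x₁, y₁) = (848719, 48204);  848719² − 310·48204² = 1 ✓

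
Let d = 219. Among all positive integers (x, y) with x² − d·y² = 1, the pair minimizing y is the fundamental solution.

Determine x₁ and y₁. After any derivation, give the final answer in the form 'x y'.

d=219: √d = [14; 1,3,1,28] (ℓ=4, even), read p_3/q_3
step 0: (14, 1)  from 14·(1,0) + (0,1)
step 1: (15, 1)  from 1·(14,1) + (1,0)
step 2: (59, 4)  from 3·(15,1) + (14,1)
step 3: (74, 5)  from 1·(59,4) + (15,1)
(x₁, y₁) = (74, 5);  74² − 219·5² = 1 ✓

74 5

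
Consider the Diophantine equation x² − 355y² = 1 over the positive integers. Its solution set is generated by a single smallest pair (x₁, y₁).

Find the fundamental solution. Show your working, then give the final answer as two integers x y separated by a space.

√355 = [18; 1,5,3,3,1,6,1,3,3,5,1,36, …], period ℓ=12 (even) → k=11
step 0: (18, 1)  from 18·(1,0) + (0,1)
step 1: (19, 1)  from 1·(18,1) + (1,0)
…
step 3: (358, 19)  from 3·(113,6) + (19,1)
step 4: (1187, 63)  from 3·(358,19) + (113,6)
…
step 6: (10457, 555)  from 6·(1545,82) + (1187,63)
step 7: (12002, 637)  from 1·(10457,555) + (1545,82)
…
step 10: (803418, 42641)  from 5·(151391,8035) + (46463,2466)
step 11: (954809, 50676)  from 1·(803418,42641) + (151391,8035)
(x₁, y₁) = (954809, 50676);  954809² − 355·50676² = 1 ✓

954809 50676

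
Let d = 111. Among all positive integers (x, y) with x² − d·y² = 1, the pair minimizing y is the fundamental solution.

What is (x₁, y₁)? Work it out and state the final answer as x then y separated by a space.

d=111: √d = [10; 1,1,6,1,1,20] (ℓ=6, even), read p_5/q_5
i=0: a=10 ⇒ p=10, q=1
i=1: a=1 ⇒ p=11, q=1
i=2: a=1 ⇒ p=21, q=2
i=3: a=6 ⇒ p=137, q=13
i=4: a=1 ⇒ p=158, q=15
i=5: a=1 ⇒ p=295, q=28
fundamental: x₁=295, y₁=28  (since 87025 − 111·784 = 1)

295 28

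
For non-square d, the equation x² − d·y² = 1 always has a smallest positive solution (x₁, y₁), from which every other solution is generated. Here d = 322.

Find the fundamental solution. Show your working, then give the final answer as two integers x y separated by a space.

323 18

d=322: √d = [17; 1,16,1,34] (ℓ=4, even), read p_3/q_3
i=0: a=17 ⇒ p=17, q=1
i=1: a=1 ⇒ p=18, q=1
i=2: a=16 ⇒ p=305, q=17
i=3: a=1 ⇒ p=323, q=18
(x₁, y₁) = (323, 18);  323² − 322·18² = 1 ✓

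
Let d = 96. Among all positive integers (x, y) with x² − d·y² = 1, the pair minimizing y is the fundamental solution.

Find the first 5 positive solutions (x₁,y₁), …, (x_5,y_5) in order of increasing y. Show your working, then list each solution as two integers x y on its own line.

49 5
4801 490
470449 48015
46099201 4704980
4517251249 461040025

√96 → a₀=9, period (1,3,1,18); ℓ=4 even so k=3
a_0=9:  p_0=9·1+0=9,  q_0=9·0+1=1
a_1=1:  p_1=1·9+1=10,  q_1=1·1+0=1
a_2=3:  p_2=3·10+9=39,  q_2=3·1+1=4
a_3=1:  p_3=1·39+10=49,  q_3=1·4+1=5
fundamental: x₁=49, y₁=5  (since 2401 − 96·25 = 1)
k=2:  x_2 = 49·49+96·5·5 = 4801,  y_2 = 49·5+5·49 = 490
k=3:  x_3 = 49·4801+96·5·490 = 470449,  y_3 = 49·490+5·4801 = 48015
k=4:  x_4 = 49·470449+96·5·48015 = 46099201,  y_4 = 49·48015+5·470449 = 4704980
k=5:  x_5 = 49·46099201+96·5·4704980 = 4517251249,  y_5 = 49·4704980+5·46099201 = 461040025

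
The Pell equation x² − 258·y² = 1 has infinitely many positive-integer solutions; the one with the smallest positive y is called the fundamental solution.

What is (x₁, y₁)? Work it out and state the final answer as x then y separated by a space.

257 16

√258 → a₀=16, period (16,32); ℓ=2 even so k=1
a_0=16:  p_0=16·1+0=16,  q_0=16·0+1=1
a_1=16:  p_1=16·16+1=257,  q_1=16·1+0=16
fundamental: x₁=257, y₁=16  (since 66049 − 258·256 = 1)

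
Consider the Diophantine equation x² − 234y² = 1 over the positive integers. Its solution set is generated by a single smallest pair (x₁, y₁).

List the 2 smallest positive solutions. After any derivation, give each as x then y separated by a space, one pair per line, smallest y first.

√234 → a₀=15, period (3,2,1,2,1,2,3,30); ℓ=8 even so k=7
k=0  a_k=15  p_k/q_k = 15/1
k=1  a_k=3  p_k/q_k = 46/3
…
k=5  a_k=1  p_k/q_k = 566/37
k=6  a_k=2  p_k/q_k = 1545/101
k=7  a_k=3  p_k/q_k = 5201/340
fundamental: x₁=5201, y₁=340  (since 27050401 − 234·115600 = 1)
(5201+340√234)^2 = 54100801 + 3536680√234

5201 340
54100801 3536680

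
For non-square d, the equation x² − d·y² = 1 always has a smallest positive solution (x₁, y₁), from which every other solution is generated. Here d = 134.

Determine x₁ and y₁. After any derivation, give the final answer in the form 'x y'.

145925 12606

[11; 1,1,2,1,3,…,1,1,22] for √134; ℓ=14 ⇒ convergent index 13
i=0: a=11 ⇒ p=11, q=1
i=1: a=1 ⇒ p=12, q=1
i=2: a=1 ⇒ p=23, q=2
i=3: a=2 ⇒ p=58, q=5
…
i=5: a=3 ⇒ p=301, q=26
i=6: a=1 ⇒ p=382, q=33
…
i=8: a=1 ⇒ p=4503, q=389
i=9: a=3 ⇒ p=17630, q=1523
i=10: a=1 ⇒ p=22133, q=1912
i=11: a=2 ⇒ p=61896, q=5347
i=12: a=1 ⇒ p=84029, q=7259
i=13: a=1 ⇒ p=145925, q=12606
→ (145925, 12606).  Check: 145925²=21294105625, 134·12606²=21294105624, difference 1.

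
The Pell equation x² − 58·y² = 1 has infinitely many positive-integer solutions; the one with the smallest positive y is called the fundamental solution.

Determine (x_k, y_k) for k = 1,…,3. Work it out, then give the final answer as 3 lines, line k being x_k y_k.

[7; 1,1,1,1,1,1,14] for √58; ℓ=7 ⇒ convergent index 13
step 0: (7, 1)  from 7·(1,0) + (0,1)
step 1: (8, 1)  from 1·(7,1) + (1,0)
step 2: (15, 2)  from 1·(8,1) + (7,1)
…
step 4: (38, 5)  from 1·(23,3) + (15,2)
…
step 9: (2993, 393)  from 1·(1546,203) + (1447,190)
…
step 12: (12071, 1585)  from 1·(7532,989) + (4539,596)
step 13: (19603, 2574)  from 1·(12071,1585) + (7532,989)
→ (19603, 2574).  Check: 19603²=384277609, 58·2574²=384277608, difference 1.
k=2:  x_2 = 19603·19603+58·2574·2574 = 768555217,  y_2 = 19603·2574+2574·19603 = 100916244
k=3:  x_3 = 19603·768555217+58·2574·100916244 = 30131975818099,  y_3 = 19603·100916244+2574·768555217 = 3956522259690

19603 2574
768555217 100916244
30131975818099 3956522259690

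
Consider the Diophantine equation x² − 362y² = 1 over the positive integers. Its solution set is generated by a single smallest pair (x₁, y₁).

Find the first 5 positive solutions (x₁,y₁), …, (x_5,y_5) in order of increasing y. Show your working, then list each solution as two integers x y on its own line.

d=362: √d = [19; 38] (ℓ=1, odd), read p_1/q_1
a_0=19:  p_0=19·1+0=19,  q_0=19·0+1=1
a_1=38:  p_1=38·19+1=723,  q_1=38·1+0=38
(x₁, y₁) = (723, 38);  723² − 362·38² = 1 ✓
k=2:  x_2 = 723·723+362·38·38 = 1045457,  y_2 = 723·38+38·723 = 54948
k=3:  x_3 = 723·1045457+362·38·54948 = 1511730099,  y_3 = 723·54948+38·1045457 = 79454770
k=4:  x_4 = 723·1511730099+362·38·79454770 = 2185960677697,  y_4 = 723·79454770+38·1511730099 = 114891542472
k=5:  x_5 = 723·2185960677697+362·38·114891542472 = 3160897628219763,  y_5 = 723·114891542472+38·2185960677697 = 166133090959742

723 38
1045457 54948
1511730099 79454770
2185960677697 114891542472
3160897628219763 166133090959742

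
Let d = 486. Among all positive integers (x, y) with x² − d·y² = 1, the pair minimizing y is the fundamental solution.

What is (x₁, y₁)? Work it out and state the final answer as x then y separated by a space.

√486 = [22; 22,44, …], period ℓ=2 (even) → k=1
i=0: a=22 ⇒ p=22, q=1
i=1: a=22 ⇒ p=485, q=22
fundamental: x₁=485, y₁=22  (since 235225 − 486·484 = 1)

485 22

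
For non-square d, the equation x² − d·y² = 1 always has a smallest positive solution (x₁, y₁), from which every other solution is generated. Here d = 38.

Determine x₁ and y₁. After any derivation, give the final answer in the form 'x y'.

37 6

d=38: √d = [6; 6,12] (ℓ=2, even), read p_1/q_1
step 0: (6, 1)  from 6·(1,0) + (0,1)
step 1: (37, 6)  from 6·(6,1) + (1,0)
fundamental: x₁=37, y₁=6  (since 1369 − 38·36 = 1)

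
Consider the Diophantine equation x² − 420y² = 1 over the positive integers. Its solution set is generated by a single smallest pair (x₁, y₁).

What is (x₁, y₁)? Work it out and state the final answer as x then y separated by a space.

[20; 2,40] for √420; ℓ=2 ⇒ convergent index 1
a_0=20:  p_0=20·1+0=20,  q_0=20·0+1=1
a_1=2:  p_1=2·20+1=41,  q_1=2·1+0=2
→ (41, 2).  Check: 41²=1681, 420·2²=1680, difference 1.

41 2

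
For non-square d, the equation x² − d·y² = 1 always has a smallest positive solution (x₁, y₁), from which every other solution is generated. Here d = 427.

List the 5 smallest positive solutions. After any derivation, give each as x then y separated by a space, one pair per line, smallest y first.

√427 → a₀=20, period (1,1,1,40); ℓ=4 even so k=3
step 0: (20, 1)  from 20·(1,0) + (0,1)
step 1: (21, 1)  from 1·(20,1) + (1,0)
step 2: (41, 2)  from 1·(21,1) + (20,1)
step 3: (62, 3)  from 1·(41,2) + (21,1)
fundamental: x₁=62, y₁=3  (since 3844 − 427·9 = 1)
k=2:  x_2 = 62·62+427·3·3 = 7687,  y_2 = 62·3+3·62 = 372
k=3:  x_3 = 62·7687+427·3·372 = 953126,  y_3 = 62·372+3·7687 = 46125
k=4:  x_4 = 62·953126+427·3·46125 = 118179937,  y_4 = 62·46125+3·953126 = 5719128
k=5:  x_5 = 62·118179937+427·3·5719128 = 14653359062,  y_5 = 62·5719128+3·118179937 = 709125747

62 3
7687 372
953126 46125
118179937 5719128
14653359062 709125747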